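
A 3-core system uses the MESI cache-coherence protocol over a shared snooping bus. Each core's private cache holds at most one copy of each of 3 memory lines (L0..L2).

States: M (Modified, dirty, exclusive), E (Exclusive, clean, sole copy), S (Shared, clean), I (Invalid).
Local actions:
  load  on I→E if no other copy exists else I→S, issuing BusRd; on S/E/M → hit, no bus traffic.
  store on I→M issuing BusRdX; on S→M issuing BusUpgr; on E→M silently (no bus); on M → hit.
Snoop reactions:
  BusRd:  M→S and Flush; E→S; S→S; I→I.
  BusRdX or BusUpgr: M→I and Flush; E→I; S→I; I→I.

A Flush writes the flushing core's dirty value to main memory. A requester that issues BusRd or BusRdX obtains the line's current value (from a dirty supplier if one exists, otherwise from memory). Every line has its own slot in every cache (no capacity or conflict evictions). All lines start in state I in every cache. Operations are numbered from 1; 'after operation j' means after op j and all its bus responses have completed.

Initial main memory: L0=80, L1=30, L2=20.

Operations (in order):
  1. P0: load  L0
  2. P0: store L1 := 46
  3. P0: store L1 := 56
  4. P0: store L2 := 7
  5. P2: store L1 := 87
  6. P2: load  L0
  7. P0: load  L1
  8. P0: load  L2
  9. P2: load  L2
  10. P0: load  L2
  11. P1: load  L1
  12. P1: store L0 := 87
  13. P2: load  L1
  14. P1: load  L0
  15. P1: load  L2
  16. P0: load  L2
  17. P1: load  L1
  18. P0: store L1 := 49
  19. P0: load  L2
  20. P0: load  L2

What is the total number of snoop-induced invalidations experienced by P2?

  op1 P0: load  L0 → E/I/I on L0; bus BusRd; mem=80
  op2 P0: store L1 := 46 → M/I/I on L1; bus BusRdX; mem=30
  op3 P0: store L1 := 56 → M/I/I on L1; bus (none); mem=30
  op4 P0: store L2 := 7 → M/I/I on L2; bus BusRdX; mem=20
  op5 P2: store L1 := 87 → I/I/M on L1; bus BusRdX Flush; mem=56
  op6 P2: load  L0 → S/I/S on L0; bus BusRd; mem=80
  op7 P0: load  L1 → S/I/S on L1; bus BusRd Flush; mem=87
  op8 P0: load  L2 → M/I/I on L2; bus (none); mem=20
  op9 P2: load  L2 → S/I/S on L2; bus BusRd Flush; mem=7
  op10 P0: load  L2 → S/I/S on L2; bus (none); mem=7
  op11 P1: load  L1 → S/S/S on L1; bus BusRd; mem=87
  op12 P1: store L0 := 87 → I/M/I on L0; bus BusRdX; mem=80
  op13 P2: load  L1 → S/S/S on L1; bus (none); mem=87
  op14 P1: load  L0 → I/M/I on L0; bus (none); mem=80
  op15 P1: load  L2 → S/S/S on L2; bus BusRd; mem=7
  op16 P0: load  L2 → S/S/S on L2; bus (none); mem=7
  op17 P1: load  L1 → S/S/S on L1; bus (none); mem=87
  op18 P0: store L1 := 49 → M/I/I on L1; bus BusUpgr; mem=87
  op19 P0: load  L2 → S/S/S on L2; bus (none); mem=7
  op20 P0: load  L2 → S/S/S on L2; bus (none); mem=7

invalidations = 2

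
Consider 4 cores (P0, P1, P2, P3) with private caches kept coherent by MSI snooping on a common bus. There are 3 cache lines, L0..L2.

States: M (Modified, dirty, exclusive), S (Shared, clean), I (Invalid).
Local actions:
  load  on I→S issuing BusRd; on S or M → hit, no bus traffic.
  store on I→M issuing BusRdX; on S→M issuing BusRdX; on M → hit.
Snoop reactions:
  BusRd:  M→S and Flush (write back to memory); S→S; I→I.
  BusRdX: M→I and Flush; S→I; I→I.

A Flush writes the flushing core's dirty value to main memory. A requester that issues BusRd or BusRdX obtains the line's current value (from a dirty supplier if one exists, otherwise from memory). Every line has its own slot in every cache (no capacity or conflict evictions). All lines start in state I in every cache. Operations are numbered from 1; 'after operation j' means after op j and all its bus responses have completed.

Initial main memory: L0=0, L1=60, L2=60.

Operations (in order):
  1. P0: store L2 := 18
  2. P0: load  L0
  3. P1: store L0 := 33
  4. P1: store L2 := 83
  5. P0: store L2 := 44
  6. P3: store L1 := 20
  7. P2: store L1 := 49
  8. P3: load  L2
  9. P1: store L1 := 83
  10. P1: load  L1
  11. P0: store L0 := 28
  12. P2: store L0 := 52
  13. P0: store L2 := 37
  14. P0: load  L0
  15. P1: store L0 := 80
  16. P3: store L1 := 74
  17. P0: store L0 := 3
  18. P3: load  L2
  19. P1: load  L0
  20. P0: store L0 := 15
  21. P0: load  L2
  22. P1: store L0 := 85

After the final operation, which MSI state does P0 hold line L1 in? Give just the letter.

step 1: P0: store L2 := 18  ⟶  MIII  (L2)  txn=BusRdX  M[L2]=60
step 2: P0: load  L0  ⟶  SIII  (L0)  txn=BusRd  M[L0]=0
step 3: P1: store L0 := 33  ⟶  IMII  (L0)  txn=BusRdX  M[L0]=0
step 4: P1: store L2 := 83  ⟶  IMII  (L2)  txn=BusRdX+Flush  M[L2]=18
step 5: P0: store L2 := 44  ⟶  MIII  (L2)  txn=BusRdX+Flush  M[L2]=83
step 6: P3: store L1 := 20  ⟶  IIIM  (L1)  txn=BusRdX  M[L1]=60
step 7: P2: store L1 := 49  ⟶  IIMI  (L1)  txn=BusRdX+Flush  M[L1]=20
step 8: P3: load  L2  ⟶  SIIS  (L2)  txn=BusRd+Flush  M[L2]=44
step 9: P1: store L1 := 83  ⟶  IMII  (L1)  txn=BusRdX+Flush  M[L1]=49
step 10: P1: load  L1  ⟶  IMII  (L1)  txn=∅  M[L1]=49
step 11: P0: store L0 := 28  ⟶  MIII  (L0)  txn=BusRdX+Flush  M[L0]=33
step 12: P2: store L0 := 52  ⟶  IIMI  (L0)  txn=BusRdX+Flush  M[L0]=28
step 13: P0: store L2 := 37  ⟶  MIII  (L2)  txn=BusRdX  M[L2]=44
step 14: P0: load  L0  ⟶  SISI  (L0)  txn=BusRd+Flush  M[L0]=52
step 15: P1: store L0 := 80  ⟶  IMII  (L0)  txn=BusRdX  M[L0]=52
step 16: P3: store L1 := 74  ⟶  IIIM  (L1)  txn=BusRdX+Flush  M[L1]=83
step 17: P0: store L0 := 3  ⟶  MIII  (L0)  txn=BusRdX+Flush  M[L0]=80
step 18: P3: load  L2  ⟶  SIIS  (L2)  txn=BusRd+Flush  M[L2]=37
step 19: P1: load  L0  ⟶  SSII  (L0)  txn=BusRd+Flush  M[L0]=3
step 20: P0: store L0 := 15  ⟶  MIII  (L0)  txn=BusRdX  M[L0]=3
step 21: P0: load  L2  ⟶  SIIS  (L2)  txn=∅  M[L2]=37
step 22: P1: store L0 := 85  ⟶  IMII  (L0)  txn=BusRdX+Flush  M[L0]=15

state = I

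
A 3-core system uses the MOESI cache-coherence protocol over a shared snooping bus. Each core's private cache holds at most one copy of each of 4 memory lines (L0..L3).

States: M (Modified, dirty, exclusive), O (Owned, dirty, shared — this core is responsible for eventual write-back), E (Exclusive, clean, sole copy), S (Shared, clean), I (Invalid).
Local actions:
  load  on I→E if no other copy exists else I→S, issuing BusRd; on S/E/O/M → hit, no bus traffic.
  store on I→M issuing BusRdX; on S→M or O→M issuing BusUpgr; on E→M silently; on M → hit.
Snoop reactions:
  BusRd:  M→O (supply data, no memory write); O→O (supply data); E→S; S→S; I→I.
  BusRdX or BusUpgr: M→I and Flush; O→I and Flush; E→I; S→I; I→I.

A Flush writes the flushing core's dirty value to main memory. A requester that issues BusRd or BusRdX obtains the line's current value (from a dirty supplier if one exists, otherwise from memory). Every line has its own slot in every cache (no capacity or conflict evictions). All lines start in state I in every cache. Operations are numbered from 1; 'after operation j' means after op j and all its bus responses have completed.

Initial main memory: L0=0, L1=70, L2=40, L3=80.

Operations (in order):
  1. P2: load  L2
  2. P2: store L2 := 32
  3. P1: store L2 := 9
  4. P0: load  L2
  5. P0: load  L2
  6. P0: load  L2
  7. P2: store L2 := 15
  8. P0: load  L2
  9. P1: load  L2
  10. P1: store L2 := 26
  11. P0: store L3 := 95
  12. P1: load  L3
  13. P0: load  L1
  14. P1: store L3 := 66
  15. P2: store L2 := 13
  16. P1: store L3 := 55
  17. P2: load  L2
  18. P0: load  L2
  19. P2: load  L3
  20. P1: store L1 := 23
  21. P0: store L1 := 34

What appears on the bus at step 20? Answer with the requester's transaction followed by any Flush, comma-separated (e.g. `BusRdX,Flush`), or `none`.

bus = BusRdX

  op1 P2: load  L2 → I/I/E on L2; bus BusRd; mem=40
  op2 P2: store L2 := 32 → I/I/M on L2; bus (none); mem=40
  op3 P1: store L2 := 9 → I/M/I on L2; bus BusRdX Flush; mem=32
  op4 P0: load  L2 → S/O/I on L2; bus BusRd; mem=32
  op5 P0: load  L2 → S/O/I on L2; bus (none); mem=32
  op6 P0: load  L2 → S/O/I on L2; bus (none); mem=32
  op7 P2: store L2 := 15 → I/I/M on L2; bus BusRdX Flush; mem=9
  op8 P0: load  L2 → S/I/O on L2; bus BusRd; mem=9
  op9 P1: load  L2 → S/S/O on L2; bus BusRd; mem=9
  op10 P1: store L2 := 26 → I/M/I on L2; bus BusUpgr Flush; mem=15
  op11 P0: store L3 := 95 → M/I/I on L3; bus BusRdX; mem=80
  op12 P1: load  L3 → O/S/I on L3; bus BusRd; mem=80
  op13 P0: load  L1 → E/I/I on L1; bus BusRd; mem=70
  op14 P1: store L3 := 66 → I/M/I on L3; bus BusUpgr Flush; mem=95
  op15 P2: store L2 := 13 → I/I/M on L2; bus BusRdX Flush; mem=26
  op16 P1: store L3 := 55 → I/M/I on L3; bus (none); mem=95
  op17 P2: load  L2 → I/I/M on L2; bus (none); mem=26
  op18 P0: load  L2 → S/I/O on L2; bus BusRd; mem=26
  op19 P2: load  L3 → I/O/S on L3; bus BusRd; mem=95
  op20 P1: store L1 := 23 → I/M/I on L1; bus BusRdX; mem=70
  op21 P0: store L1 := 34 → M/I/I on L1; bus BusRdX Flush; mem=23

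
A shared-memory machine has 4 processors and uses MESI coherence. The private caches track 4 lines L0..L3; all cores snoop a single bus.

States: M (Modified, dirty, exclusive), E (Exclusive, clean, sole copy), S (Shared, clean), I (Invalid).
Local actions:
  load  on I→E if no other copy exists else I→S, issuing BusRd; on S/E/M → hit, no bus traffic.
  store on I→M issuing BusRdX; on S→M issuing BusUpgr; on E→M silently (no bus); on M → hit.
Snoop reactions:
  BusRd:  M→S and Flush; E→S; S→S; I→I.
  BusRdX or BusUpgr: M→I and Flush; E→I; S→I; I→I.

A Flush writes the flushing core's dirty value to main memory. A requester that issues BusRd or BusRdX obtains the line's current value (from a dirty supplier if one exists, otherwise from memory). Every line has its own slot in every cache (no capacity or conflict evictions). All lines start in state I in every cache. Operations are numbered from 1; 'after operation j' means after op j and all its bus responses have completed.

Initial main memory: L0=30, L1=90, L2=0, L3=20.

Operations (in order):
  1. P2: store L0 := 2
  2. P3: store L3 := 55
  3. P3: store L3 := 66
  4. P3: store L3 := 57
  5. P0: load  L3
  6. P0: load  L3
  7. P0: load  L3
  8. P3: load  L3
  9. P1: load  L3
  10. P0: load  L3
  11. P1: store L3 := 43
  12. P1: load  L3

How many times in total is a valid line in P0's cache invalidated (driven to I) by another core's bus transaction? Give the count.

1. P2: store L0 := 2  bus=[BusRdX]  L0: P0=I P1=I P2=M P3=I  mem[L0]=30
2. P3: store L3 := 55  bus=[BusRdX]  L3: P0=I P1=I P2=I P3=M  mem[L3]=20
3. P3: store L3 := 66  bus=[-]  L3: P0=I P1=I P2=I P3=M  mem[L3]=20
4. P3: store L3 := 57  bus=[-]  L3: P0=I P1=I P2=I P3=M  mem[L3]=20
5. P0: load  L3  bus=[BusRd,Flush]  L3: P0=S P1=I P2=I P3=S  mem[L3]=57
6. P0: load  L3  bus=[-]  L3: P0=S P1=I P2=I P3=S  mem[L3]=57
7. P0: load  L3  bus=[-]  L3: P0=S P1=I P2=I P3=S  mem[L3]=57
8. P3: load  L3  bus=[-]  L3: P0=S P1=I P2=I P3=S  mem[L3]=57
9. P1: load  L3  bus=[BusRd]  L3: P0=S P1=S P2=I P3=S  mem[L3]=57
10. P0: load  L3  bus=[-]  L3: P0=S P1=S P2=I P3=S  mem[L3]=57
11. P1: store L3 := 43  bus=[BusUpgr]  L3: P0=I P1=M P2=I P3=I  mem[L3]=57
12. P1: load  L3  bus=[-]  L3: P0=I P1=M P2=I P3=I  mem[L3]=57

invalidations = 1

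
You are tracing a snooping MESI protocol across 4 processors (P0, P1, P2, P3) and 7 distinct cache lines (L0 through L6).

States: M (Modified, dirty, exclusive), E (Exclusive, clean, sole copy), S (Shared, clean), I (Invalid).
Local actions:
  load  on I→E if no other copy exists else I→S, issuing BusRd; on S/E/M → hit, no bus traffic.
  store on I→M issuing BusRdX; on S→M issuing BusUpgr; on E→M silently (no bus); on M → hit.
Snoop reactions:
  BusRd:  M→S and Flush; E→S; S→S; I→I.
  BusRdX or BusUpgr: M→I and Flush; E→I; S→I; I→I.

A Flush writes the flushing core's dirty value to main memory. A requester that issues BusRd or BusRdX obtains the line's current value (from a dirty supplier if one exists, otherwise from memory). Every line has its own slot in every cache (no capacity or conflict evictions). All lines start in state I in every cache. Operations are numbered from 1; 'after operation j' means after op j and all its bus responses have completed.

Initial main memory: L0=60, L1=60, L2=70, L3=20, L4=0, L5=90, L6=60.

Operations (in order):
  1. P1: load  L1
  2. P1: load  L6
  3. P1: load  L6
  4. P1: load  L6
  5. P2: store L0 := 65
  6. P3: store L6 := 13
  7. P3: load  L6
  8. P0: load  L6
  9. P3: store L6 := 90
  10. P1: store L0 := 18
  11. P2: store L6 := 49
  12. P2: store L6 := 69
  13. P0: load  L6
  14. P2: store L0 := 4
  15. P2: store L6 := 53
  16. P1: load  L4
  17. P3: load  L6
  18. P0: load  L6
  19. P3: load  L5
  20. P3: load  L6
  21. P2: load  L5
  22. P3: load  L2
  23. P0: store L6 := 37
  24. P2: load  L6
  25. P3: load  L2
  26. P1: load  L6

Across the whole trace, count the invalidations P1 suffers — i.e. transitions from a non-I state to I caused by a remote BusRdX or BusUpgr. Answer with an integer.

invalidations = 2

1. P1: load  L1  bus=[BusRd]  L1: P0=I P1=E P2=I P3=I  mem[L1]=60
2. P1: load  L6  bus=[BusRd]  L6: P0=I P1=E P2=I P3=I  mem[L6]=60
3. P1: load  L6  bus=[-]  L6: P0=I P1=E P2=I P3=I  mem[L6]=60
4. P1: load  L6  bus=[-]  L6: P0=I P1=E P2=I P3=I  mem[L6]=60
5. P2: store L0 := 65  bus=[BusRdX]  L0: P0=I P1=I P2=M P3=I  mem[L0]=60
6. P3: store L6 := 13  bus=[BusRdX]  L6: P0=I P1=I P2=I P3=M  mem[L6]=60
7. P3: load  L6  bus=[-]  L6: P0=I P1=I P2=I P3=M  mem[L6]=60
8. P0: load  L6  bus=[BusRd,Flush]  L6: P0=S P1=I P2=I P3=S  mem[L6]=13
9. P3: store L6 := 90  bus=[BusUpgr]  L6: P0=I P1=I P2=I P3=M  mem[L6]=13
10. P1: store L0 := 18  bus=[BusRdX,Flush]  L0: P0=I P1=M P2=I P3=I  mem[L0]=65
11. P2: store L6 := 49  bus=[BusRdX,Flush]  L6: P0=I P1=I P2=M P3=I  mem[L6]=90
12. P2: store L6 := 69  bus=[-]  L6: P0=I P1=I P2=M P3=I  mem[L6]=90
13. P0: load  L6  bus=[BusRd,Flush]  L6: P0=S P1=I P2=S P3=I  mem[L6]=69
14. P2: store L0 := 4  bus=[BusRdX,Flush]  L0: P0=I P1=I P2=M P3=I  mem[L0]=18
15. P2: store L6 := 53  bus=[BusUpgr]  L6: P0=I P1=I P2=M P3=I  mem[L6]=69
16. P1: load  L4  bus=[BusRd]  L4: P0=I P1=E P2=I P3=I  mem[L4]=0
17. P3: load  L6  bus=[BusRd,Flush]  L6: P0=I P1=I P2=S P3=S  mem[L6]=53
18. P0: load  L6  bus=[BusRd]  L6: P0=S P1=I P2=S P3=S  mem[L6]=53
19. P3: load  L5  bus=[BusRd]  L5: P0=I P1=I P2=I P3=E  mem[L5]=90
20. P3: load  L6  bus=[-]  L6: P0=S P1=I P2=S P3=S  mem[L6]=53
21. P2: load  L5  bus=[BusRd]  L5: P0=I P1=I P2=S P3=S  mem[L5]=90
22. P3: load  L2  bus=[BusRd]  L2: P0=I P1=I P2=I P3=E  mem[L2]=70
23. P0: store L6 := 37  bus=[BusUpgr]  L6: P0=M P1=I P2=I P3=I  mem[L6]=53
24. P2: load  L6  bus=[BusRd,Flush]  L6: P0=S P1=I P2=S P3=I  mem[L6]=37
25. P3: load  L2  bus=[-]  L2: P0=I P1=I P2=I P3=E  mem[L2]=70
26. P1: load  L6  bus=[BusRd]  L6: P0=S P1=S P2=S P3=I  mem[L6]=37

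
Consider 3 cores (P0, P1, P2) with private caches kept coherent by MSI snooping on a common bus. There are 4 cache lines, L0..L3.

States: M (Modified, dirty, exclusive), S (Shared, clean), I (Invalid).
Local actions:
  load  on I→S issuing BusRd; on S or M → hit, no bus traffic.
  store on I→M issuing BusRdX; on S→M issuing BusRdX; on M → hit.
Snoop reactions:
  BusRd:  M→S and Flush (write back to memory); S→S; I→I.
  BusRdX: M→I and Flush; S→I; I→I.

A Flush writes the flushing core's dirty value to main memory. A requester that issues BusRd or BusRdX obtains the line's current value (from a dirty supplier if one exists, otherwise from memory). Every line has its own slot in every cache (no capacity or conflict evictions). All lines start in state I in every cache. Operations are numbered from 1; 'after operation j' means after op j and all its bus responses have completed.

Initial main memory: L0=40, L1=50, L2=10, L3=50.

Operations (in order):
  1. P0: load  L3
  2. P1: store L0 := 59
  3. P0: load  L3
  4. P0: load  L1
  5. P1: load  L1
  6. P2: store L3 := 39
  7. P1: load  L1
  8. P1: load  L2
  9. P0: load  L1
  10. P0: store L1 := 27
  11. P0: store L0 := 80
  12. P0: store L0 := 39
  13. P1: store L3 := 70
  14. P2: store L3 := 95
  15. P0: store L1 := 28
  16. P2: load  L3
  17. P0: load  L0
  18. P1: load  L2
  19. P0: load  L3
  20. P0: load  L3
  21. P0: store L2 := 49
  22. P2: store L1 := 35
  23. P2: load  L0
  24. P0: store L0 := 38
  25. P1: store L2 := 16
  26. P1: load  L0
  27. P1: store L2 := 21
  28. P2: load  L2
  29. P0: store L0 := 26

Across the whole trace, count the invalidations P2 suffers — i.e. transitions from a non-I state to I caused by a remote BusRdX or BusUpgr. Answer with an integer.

step 1: P0: load  L3  ⟶  SII  (L3)  txn=BusRd  M[L3]=50
step 2: P1: store L0 := 59  ⟶  IMI  (L0)  txn=BusRdX  M[L0]=40
step 3: P0: load  L3  ⟶  SII  (L3)  txn=∅  M[L3]=50
step 4: P0: load  L1  ⟶  SII  (L1)  txn=BusRd  M[L1]=50
step 5: P1: load  L1  ⟶  SSI  (L1)  txn=BusRd  M[L1]=50
step 6: P2: store L3 := 39  ⟶  IIM  (L3)  txn=BusRdX  M[L3]=50
step 7: P1: load  L1  ⟶  SSI  (L1)  txn=∅  M[L1]=50
step 8: P1: load  L2  ⟶  ISI  (L2)  txn=BusRd  M[L2]=10
step 9: P0: load  L1  ⟶  SSI  (L1)  txn=∅  M[L1]=50
step 10: P0: store L1 := 27  ⟶  MII  (L1)  txn=BusRdX  M[L1]=50
step 11: P0: store L0 := 80  ⟶  MII  (L0)  txn=BusRdX+Flush  M[L0]=59
step 12: P0: store L0 := 39  ⟶  MII  (L0)  txn=∅  M[L0]=59
step 13: P1: store L3 := 70  ⟶  IMI  (L3)  txn=BusRdX+Flush  M[L3]=39
step 14: P2: store L3 := 95  ⟶  IIM  (L3)  txn=BusRdX+Flush  M[L3]=70
step 15: P0: store L1 := 28  ⟶  MII  (L1)  txn=∅  M[L1]=50
step 16: P2: load  L3  ⟶  IIM  (L3)  txn=∅  M[L3]=70
step 17: P0: load  L0  ⟶  MII  (L0)  txn=∅  M[L0]=59
step 18: P1: load  L2  ⟶  ISI  (L2)  txn=∅  M[L2]=10
step 19: P0: load  L3  ⟶  SIS  (L3)  txn=BusRd+Flush  M[L3]=95
step 20: P0: load  L3  ⟶  SIS  (L3)  txn=∅  M[L3]=95
step 21: P0: store L2 := 49  ⟶  MII  (L2)  txn=BusRdX  M[L2]=10
step 22: P2: store L1 := 35  ⟶  IIM  (L1)  txn=BusRdX+Flush  M[L1]=28
step 23: P2: load  L0  ⟶  SIS  (L0)  txn=BusRd+Flush  M[L0]=39
step 24: P0: store L0 := 38  ⟶  MII  (L0)  txn=BusRdX  M[L0]=39
step 25: P1: store L2 := 16  ⟶  IMI  (L2)  txn=BusRdX+Flush  M[L2]=49
step 26: P1: load  L0  ⟶  SSI  (L0)  txn=BusRd+Flush  M[L0]=38
step 27: P1: store L2 := 21  ⟶  IMI  (L2)  txn=∅  M[L2]=49
step 28: P2: load  L2  ⟶  ISS  (L2)  txn=BusRd+Flush  M[L2]=21
step 29: P0: store L0 := 26  ⟶  MII  (L0)  txn=BusRdX  M[L0]=38

invalidations = 2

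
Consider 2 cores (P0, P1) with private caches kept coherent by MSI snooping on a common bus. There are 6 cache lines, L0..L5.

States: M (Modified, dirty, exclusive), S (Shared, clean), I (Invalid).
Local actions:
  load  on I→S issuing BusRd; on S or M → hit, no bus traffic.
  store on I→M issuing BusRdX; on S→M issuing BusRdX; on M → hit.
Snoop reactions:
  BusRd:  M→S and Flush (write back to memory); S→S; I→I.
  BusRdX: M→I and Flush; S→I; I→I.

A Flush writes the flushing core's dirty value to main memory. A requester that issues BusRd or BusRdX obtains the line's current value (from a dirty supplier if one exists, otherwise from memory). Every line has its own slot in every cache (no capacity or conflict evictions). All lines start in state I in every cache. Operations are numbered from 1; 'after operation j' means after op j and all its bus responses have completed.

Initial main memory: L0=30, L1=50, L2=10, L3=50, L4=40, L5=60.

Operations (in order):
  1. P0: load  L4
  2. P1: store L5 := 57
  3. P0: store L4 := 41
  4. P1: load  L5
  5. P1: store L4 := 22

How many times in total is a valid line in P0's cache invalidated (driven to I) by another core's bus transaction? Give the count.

invalidations = 1

1. P0: load  L4  bus=[BusRd]  L4: P0=S P1=I  mem[L4]=40
2. P1: store L5 := 57  bus=[BusRdX]  L5: P0=I P1=M  mem[L5]=60
3. P0: store L4 := 41  bus=[BusRdX]  L4: P0=M P1=I  mem[L4]=40
4. P1: load  L5  bus=[-]  L5: P0=I P1=M  mem[L5]=60
5. P1: store L4 := 22  bus=[BusRdX,Flush]  L4: P0=I P1=M  mem[L4]=41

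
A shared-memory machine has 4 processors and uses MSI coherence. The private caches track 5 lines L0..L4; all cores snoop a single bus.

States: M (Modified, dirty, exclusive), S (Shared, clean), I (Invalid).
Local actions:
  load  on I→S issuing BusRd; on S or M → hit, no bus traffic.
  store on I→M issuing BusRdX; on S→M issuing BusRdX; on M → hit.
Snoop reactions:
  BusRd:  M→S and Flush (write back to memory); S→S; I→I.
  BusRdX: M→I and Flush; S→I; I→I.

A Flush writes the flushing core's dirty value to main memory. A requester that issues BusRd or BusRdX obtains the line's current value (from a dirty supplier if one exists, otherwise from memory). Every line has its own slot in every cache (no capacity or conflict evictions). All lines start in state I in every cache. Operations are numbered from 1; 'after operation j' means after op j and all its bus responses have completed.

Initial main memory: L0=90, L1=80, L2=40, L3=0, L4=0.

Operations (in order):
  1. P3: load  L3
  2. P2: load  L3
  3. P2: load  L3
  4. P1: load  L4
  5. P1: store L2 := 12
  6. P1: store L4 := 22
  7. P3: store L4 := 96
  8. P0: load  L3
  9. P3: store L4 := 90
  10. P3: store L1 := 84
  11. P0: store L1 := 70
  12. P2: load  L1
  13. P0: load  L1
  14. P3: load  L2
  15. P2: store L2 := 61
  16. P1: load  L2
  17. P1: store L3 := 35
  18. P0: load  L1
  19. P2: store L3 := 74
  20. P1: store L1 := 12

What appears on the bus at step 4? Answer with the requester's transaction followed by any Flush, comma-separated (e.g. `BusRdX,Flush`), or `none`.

bus = BusRd

  op1 P3: load  L3 → I/I/I/S on L3; bus BusRd; mem=0
  op2 P2: load  L3 → I/I/S/S on L3; bus BusRd; mem=0
  op3 P2: load  L3 → I/I/S/S on L3; bus (none); mem=0
  op4 P1: load  L4 → I/S/I/I on L4; bus BusRd; mem=0
  op5 P1: store L2 := 12 → I/M/I/I on L2; bus BusRdX; mem=40
  op6 P1: store L4 := 22 → I/M/I/I on L4; bus BusRdX; mem=0
  op7 P3: store L4 := 96 → I/I/I/M on L4; bus BusRdX Flush; mem=22
  op8 P0: load  L3 → S/I/S/S on L3; bus BusRd; mem=0
  op9 P3: store L4 := 90 → I/I/I/M on L4; bus (none); mem=22
  op10 P3: store L1 := 84 → I/I/I/M on L1; bus BusRdX; mem=80
  op11 P0: store L1 := 70 → M/I/I/I on L1; bus BusRdX Flush; mem=84
  op12 P2: load  L1 → S/I/S/I on L1; bus BusRd Flush; mem=70
  op13 P0: load  L1 → S/I/S/I on L1; bus (none); mem=70
  op14 P3: load  L2 → I/S/I/S on L2; bus BusRd Flush; mem=12
  op15 P2: store L2 := 61 → I/I/M/I on L2; bus BusRdX; mem=12
  op16 P1: load  L2 → I/S/S/I on L2; bus BusRd Flush; mem=61
  op17 P1: store L3 := 35 → I/M/I/I on L3; bus BusRdX; mem=0
  op18 P0: load  L1 → S/I/S/I on L1; bus (none); mem=70
  op19 P2: store L3 := 74 → I/I/M/I on L3; bus BusRdX Flush; mem=35
  op20 P1: store L1 := 12 → I/M/I/I on L1; bus BusRdX; mem=70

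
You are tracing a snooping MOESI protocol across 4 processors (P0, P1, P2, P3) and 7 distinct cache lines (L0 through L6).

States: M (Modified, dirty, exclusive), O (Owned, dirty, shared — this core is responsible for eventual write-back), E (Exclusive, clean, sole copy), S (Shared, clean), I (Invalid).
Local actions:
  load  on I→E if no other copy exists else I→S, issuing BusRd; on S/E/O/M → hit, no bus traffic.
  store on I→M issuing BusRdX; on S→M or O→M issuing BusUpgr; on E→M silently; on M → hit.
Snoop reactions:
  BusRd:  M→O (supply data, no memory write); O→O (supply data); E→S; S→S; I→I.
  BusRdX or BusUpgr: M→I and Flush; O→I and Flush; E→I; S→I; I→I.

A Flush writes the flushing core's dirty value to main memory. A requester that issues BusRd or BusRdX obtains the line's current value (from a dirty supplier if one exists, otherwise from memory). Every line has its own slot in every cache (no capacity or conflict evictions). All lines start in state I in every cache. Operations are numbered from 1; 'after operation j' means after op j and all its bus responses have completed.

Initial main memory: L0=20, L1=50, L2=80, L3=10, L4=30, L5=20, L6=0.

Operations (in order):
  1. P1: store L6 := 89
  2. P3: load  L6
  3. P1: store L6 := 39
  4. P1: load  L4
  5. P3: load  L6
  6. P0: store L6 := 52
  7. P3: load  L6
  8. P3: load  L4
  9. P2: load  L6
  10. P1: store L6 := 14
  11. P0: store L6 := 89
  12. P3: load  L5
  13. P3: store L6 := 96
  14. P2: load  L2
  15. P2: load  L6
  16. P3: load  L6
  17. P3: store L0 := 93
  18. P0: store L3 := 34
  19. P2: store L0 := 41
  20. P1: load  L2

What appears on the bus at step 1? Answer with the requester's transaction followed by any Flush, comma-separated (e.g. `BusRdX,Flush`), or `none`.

bus = BusRdX

step 1: P1: store L6 := 89  ⟶  IMII  (L6)  txn=BusRdX  M[L6]=0
step 2: P3: load  L6  ⟶  IOIS  (L6)  txn=BusRd  M[L6]=0
step 3: P1: store L6 := 39  ⟶  IMII  (L6)  txn=BusUpgr  M[L6]=0
step 4: P1: load  L4  ⟶  IEII  (L4)  txn=BusRd  M[L4]=30
step 5: P3: load  L6  ⟶  IOIS  (L6)  txn=BusRd  M[L6]=0
step 6: P0: store L6 := 52  ⟶  MIII  (L6)  txn=BusRdX+Flush  M[L6]=39
step 7: P3: load  L6  ⟶  OIIS  (L6)  txn=BusRd  M[L6]=39
step 8: P3: load  L4  ⟶  ISIS  (L4)  txn=BusRd  M[L4]=30
step 9: P2: load  L6  ⟶  OISS  (L6)  txn=BusRd  M[L6]=39
step 10: P1: store L6 := 14  ⟶  IMII  (L6)  txn=BusRdX+Flush  M[L6]=52
step 11: P0: store L6 := 89  ⟶  MIII  (L6)  txn=BusRdX+Flush  M[L6]=14
step 12: P3: load  L5  ⟶  IIIE  (L5)  txn=BusRd  M[L5]=20
step 13: P3: store L6 := 96  ⟶  IIIM  (L6)  txn=BusRdX+Flush  M[L6]=89
step 14: P2: load  L2  ⟶  IIEI  (L2)  txn=BusRd  M[L2]=80
step 15: P2: load  L6  ⟶  IISO  (L6)  txn=BusRd  M[L6]=89
step 16: P3: load  L6  ⟶  IISO  (L6)  txn=∅  M[L6]=89
step 17: P3: store L0 := 93  ⟶  IIIM  (L0)  txn=BusRdX  M[L0]=20
step 18: P0: store L3 := 34  ⟶  MIII  (L3)  txn=BusRdX  M[L3]=10
step 19: P2: store L0 := 41  ⟶  IIMI  (L0)  txn=BusRdX+Flush  M[L0]=93
step 20: P1: load  L2  ⟶  ISSI  (L2)  txn=BusRd  M[L2]=80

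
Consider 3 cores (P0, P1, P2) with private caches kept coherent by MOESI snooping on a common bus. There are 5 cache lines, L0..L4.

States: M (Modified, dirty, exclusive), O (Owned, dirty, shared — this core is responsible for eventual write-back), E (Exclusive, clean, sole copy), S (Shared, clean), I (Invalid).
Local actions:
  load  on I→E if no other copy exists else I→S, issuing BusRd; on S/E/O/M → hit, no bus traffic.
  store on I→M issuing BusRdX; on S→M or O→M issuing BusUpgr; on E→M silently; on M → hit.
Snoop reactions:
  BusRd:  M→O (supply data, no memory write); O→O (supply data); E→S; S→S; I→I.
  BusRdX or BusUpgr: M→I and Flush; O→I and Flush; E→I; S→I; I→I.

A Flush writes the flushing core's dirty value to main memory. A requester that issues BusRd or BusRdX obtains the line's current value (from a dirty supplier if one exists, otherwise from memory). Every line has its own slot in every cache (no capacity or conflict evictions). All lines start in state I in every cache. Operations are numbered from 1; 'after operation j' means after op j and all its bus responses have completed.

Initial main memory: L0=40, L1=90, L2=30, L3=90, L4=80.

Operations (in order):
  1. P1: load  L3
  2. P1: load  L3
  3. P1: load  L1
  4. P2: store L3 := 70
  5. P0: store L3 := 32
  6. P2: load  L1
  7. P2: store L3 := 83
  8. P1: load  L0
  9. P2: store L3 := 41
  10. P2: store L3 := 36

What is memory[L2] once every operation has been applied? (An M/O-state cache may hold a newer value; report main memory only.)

[1] P1: load  L3 | P0:I, P1:E(90), P2:I | bus: BusRd
[2] P1: load  L3 | P0:I, P1:E(90), P2:I | bus: none
[3] P1: load  L1 | P0:I, P1:E(90), P2:I | bus: BusRd
[4] P2: store L3 := 70 | P0:I, P1:I, P2:M(70) | bus: BusRdX
[5] P0: store L3 := 32 | P0:M(32), P1:I, P2:I | bus: BusRdX,Flush
[6] P2: load  L1 | P0:I, P1:S(90), P2:S(90) | bus: BusRd
[7] P2: store L3 := 83 | P0:I, P1:I, P2:M(83) | bus: BusRdX,Flush
[8] P1: load  L0 | P0:I, P1:E(40), P2:I | bus: BusRd
[9] P2: store L3 := 41 | P0:I, P1:I, P2:M(41) | bus: none
[10] P2: store L3 := 36 | P0:I, P1:I, P2:M(36) | bus: none

memory[L2] = 30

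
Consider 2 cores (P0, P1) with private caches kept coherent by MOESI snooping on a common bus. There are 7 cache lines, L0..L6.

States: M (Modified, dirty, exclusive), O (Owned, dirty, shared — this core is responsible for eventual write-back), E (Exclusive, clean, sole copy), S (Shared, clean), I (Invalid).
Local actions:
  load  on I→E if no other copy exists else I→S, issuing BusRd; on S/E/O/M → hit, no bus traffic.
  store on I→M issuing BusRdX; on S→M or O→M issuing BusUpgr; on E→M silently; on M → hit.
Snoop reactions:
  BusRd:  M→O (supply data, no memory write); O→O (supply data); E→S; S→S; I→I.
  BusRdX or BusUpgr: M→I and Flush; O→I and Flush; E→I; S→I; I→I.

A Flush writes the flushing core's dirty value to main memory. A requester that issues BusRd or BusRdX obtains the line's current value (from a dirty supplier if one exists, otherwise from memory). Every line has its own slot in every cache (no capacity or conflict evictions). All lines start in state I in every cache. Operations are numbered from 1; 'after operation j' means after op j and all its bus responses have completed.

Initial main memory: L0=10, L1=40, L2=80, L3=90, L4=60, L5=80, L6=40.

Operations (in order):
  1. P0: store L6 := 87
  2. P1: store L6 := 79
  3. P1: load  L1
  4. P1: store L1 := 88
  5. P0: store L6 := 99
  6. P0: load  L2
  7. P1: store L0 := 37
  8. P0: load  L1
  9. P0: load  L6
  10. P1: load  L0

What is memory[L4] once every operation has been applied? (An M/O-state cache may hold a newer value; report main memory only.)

memory[L4] = 60

[1] P0: store L6 := 87 | P0:M(87), P1:I | bus: BusRdX
[2] P1: store L6 := 79 | P0:I, P1:M(79) | bus: BusRdX,Flush
[3] P1: load  L1 | P0:I, P1:E(40) | bus: BusRd
[4] P1: store L1 := 88 | P0:I, P1:M(88) | bus: none
[5] P0: store L6 := 99 | P0:M(99), P1:I | bus: BusRdX,Flush
[6] P0: load  L2 | P0:E(80), P1:I | bus: BusRd
[7] P1: store L0 := 37 | P0:I, P1:M(37) | bus: BusRdX
[8] P0: load  L1 | P0:S(88), P1:O(88) | bus: BusRd
[9] P0: load  L6 | P0:M(99), P1:I | bus: none
[10] P1: load  L0 | P0:I, P1:M(37) | bus: none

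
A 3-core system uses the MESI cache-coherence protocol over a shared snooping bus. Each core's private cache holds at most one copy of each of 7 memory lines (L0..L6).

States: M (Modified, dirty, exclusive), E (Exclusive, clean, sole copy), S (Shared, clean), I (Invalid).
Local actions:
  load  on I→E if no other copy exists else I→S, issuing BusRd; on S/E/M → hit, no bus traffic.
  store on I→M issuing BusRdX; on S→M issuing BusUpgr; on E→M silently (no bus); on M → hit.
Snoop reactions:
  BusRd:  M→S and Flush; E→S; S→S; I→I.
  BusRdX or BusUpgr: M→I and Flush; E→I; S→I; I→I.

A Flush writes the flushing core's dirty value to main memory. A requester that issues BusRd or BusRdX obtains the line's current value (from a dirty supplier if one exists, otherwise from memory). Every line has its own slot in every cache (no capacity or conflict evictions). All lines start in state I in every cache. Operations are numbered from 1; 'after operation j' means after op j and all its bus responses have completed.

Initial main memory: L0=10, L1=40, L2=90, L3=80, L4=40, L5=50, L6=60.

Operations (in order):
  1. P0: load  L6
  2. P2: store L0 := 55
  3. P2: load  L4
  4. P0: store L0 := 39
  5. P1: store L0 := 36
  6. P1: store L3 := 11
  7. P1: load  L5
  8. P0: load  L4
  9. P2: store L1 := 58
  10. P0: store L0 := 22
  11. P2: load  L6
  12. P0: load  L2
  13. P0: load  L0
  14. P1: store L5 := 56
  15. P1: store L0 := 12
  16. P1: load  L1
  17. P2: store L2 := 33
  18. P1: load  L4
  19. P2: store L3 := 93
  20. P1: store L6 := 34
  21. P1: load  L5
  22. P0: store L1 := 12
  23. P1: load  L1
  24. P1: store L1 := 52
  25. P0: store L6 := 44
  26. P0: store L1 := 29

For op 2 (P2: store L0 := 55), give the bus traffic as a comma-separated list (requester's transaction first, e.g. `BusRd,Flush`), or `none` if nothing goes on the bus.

bus = BusRdX

1. P0: load  L6  bus=[BusRd]  L6: P0=E P1=I P2=I  mem[L6]=60
2. P2: store L0 := 55  bus=[BusRdX]  L0: P0=I P1=I P2=M  mem[L0]=10
3. P2: load  L4  bus=[BusRd]  L4: P0=I P1=I P2=E  mem[L4]=40
4. P0: store L0 := 39  bus=[BusRdX,Flush]  L0: P0=M P1=I P2=I  mem[L0]=55
5. P1: store L0 := 36  bus=[BusRdX,Flush]  L0: P0=I P1=M P2=I  mem[L0]=39
6. P1: store L3 := 11  bus=[BusRdX]  L3: P0=I P1=M P2=I  mem[L3]=80
7. P1: load  L5  bus=[BusRd]  L5: P0=I P1=E P2=I  mem[L5]=50
8. P0: load  L4  bus=[BusRd]  L4: P0=S P1=I P2=S  mem[L4]=40
9. P2: store L1 := 58  bus=[BusRdX]  L1: P0=I P1=I P2=M  mem[L1]=40
10. P0: store L0 := 22  bus=[BusRdX,Flush]  L0: P0=M P1=I P2=I  mem[L0]=36
11. P2: load  L6  bus=[BusRd]  L6: P0=S P1=I P2=S  mem[L6]=60
12. P0: load  L2  bus=[BusRd]  L2: P0=E P1=I P2=I  mem[L2]=90
13. P0: load  L0  bus=[-]  L0: P0=M P1=I P2=I  mem[L0]=36
14. P1: store L5 := 56  bus=[-]  L5: P0=I P1=M P2=I  mem[L5]=50
15. P1: store L0 := 12  bus=[BusRdX,Flush]  L0: P0=I P1=M P2=I  mem[L0]=22
16. P1: load  L1  bus=[BusRd,Flush]  L1: P0=I P1=S P2=S  mem[L1]=58
17. P2: store L2 := 33  bus=[BusRdX]  L2: P0=I P1=I P2=M  mem[L2]=90
18. P1: load  L4  bus=[BusRd]  L4: P0=S P1=S P2=S  mem[L4]=40
19. P2: store L3 := 93  bus=[BusRdX,Flush]  L3: P0=I P1=I P2=M  mem[L3]=11
20. P1: store L6 := 34  bus=[BusRdX]  L6: P0=I P1=M P2=I  mem[L6]=60
21. P1: load  L5  bus=[-]  L5: P0=I P1=M P2=I  mem[L5]=50
22. P0: store L1 := 12  bus=[BusRdX]  L1: P0=M P1=I P2=I  mem[L1]=58
23. P1: load  L1  bus=[BusRd,Flush]  L1: P0=S P1=S P2=I  mem[L1]=12
24. P1: store L1 := 52  bus=[BusUpgr]  L1: P0=I P1=M P2=I  mem[L1]=12
25. P0: store L6 := 44  bus=[BusRdX,Flush]  L6: P0=M P1=I P2=I  mem[L6]=34
26. P0: store L1 := 29  bus=[BusRdX,Flush]  L1: P0=M P1=I P2=I  mem[L1]=52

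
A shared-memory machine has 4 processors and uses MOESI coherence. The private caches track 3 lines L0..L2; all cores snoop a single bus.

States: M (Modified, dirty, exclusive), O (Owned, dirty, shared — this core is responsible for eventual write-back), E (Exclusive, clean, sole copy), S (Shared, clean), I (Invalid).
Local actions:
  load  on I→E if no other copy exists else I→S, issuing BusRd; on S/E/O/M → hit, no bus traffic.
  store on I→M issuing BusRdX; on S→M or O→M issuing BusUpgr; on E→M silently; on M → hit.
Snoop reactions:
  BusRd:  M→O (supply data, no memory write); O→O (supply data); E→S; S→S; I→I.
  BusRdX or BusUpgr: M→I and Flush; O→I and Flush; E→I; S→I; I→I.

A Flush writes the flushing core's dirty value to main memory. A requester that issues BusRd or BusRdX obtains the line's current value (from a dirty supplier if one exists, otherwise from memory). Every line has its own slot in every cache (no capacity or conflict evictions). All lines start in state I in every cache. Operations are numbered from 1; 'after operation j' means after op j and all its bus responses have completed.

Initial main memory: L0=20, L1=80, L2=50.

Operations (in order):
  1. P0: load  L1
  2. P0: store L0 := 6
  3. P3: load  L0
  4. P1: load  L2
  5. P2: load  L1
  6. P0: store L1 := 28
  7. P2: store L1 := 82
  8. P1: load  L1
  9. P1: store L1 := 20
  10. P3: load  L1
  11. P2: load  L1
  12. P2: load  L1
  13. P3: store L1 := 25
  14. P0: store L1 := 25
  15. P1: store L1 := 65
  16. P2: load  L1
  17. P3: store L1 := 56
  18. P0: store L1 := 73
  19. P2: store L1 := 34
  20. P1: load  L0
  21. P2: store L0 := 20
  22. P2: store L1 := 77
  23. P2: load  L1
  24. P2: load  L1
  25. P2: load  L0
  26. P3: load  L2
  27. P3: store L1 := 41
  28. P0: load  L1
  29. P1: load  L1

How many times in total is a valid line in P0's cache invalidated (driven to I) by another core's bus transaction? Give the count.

invalidations = 4

[1] P0: load  L1 | P0:E(80), P1:I, P2:I, P3:I | bus: BusRd
[2] P0: store L0 := 6 | P0:M(6), P1:I, P2:I, P3:I | bus: BusRdX
[3] P3: load  L0 | P0:O(6), P1:I, P2:I, P3:S(6) | bus: BusRd
[4] P1: load  L2 | P0:I, P1:E(50), P2:I, P3:I | bus: BusRd
[5] P2: load  L1 | P0:S(80), P1:I, P2:S(80), P3:I | bus: BusRd
[6] P0: store L1 := 28 | P0:M(28), P1:I, P2:I, P3:I | bus: BusUpgr
[7] P2: store L1 := 82 | P0:I, P1:I, P2:M(82), P3:I | bus: BusRdX,Flush
[8] P1: load  L1 | P0:I, P1:S(82), P2:O(82), P3:I | bus: BusRd
[9] P1: store L1 := 20 | P0:I, P1:M(20), P2:I, P3:I | bus: BusUpgr,Flush
[10] P3: load  L1 | P0:I, P1:O(20), P2:I, P3:S(20) | bus: BusRd
[11] P2: load  L1 | P0:I, P1:O(20), P2:S(20), P3:S(20) | bus: BusRd
[12] P2: load  L1 | P0:I, P1:O(20), P2:S(20), P3:S(20) | bus: none
[13] P3: store L1 := 25 | P0:I, P1:I, P2:I, P3:M(25) | bus: BusUpgr,Flush
[14] P0: store L1 := 25 | P0:M(25), P1:I, P2:I, P3:I | bus: BusRdX,Flush
[15] P1: store L1 := 65 | P0:I, P1:M(65), P2:I, P3:I | bus: BusRdX,Flush
[16] P2: load  L1 | P0:I, P1:O(65), P2:S(65), P3:I | bus: BusRd
[17] P3: store L1 := 56 | P0:I, P1:I, P2:I, P3:M(56) | bus: BusRdX,Flush
[18] P0: store L1 := 73 | P0:M(73), P1:I, P2:I, P3:I | bus: BusRdX,Flush
[19] P2: store L1 := 34 | P0:I, P1:I, P2:M(34), P3:I | bus: BusRdX,Flush
[20] P1: load  L0 | P0:O(6), P1:S(6), P2:I, P3:S(6) | bus: BusRd
[21] P2: store L0 := 20 | P0:I, P1:I, P2:M(20), P3:I | bus: BusRdX,Flush
[22] P2: store L1 := 77 | P0:I, P1:I, P2:M(77), P3:I | bus: none
[23] P2: load  L1 | P0:I, P1:I, P2:M(77), P3:I | bus: none
[24] P2: load  L1 | P0:I, P1:I, P2:M(77), P3:I | bus: none
[25] P2: load  L0 | P0:I, P1:I, P2:M(20), P3:I | bus: none
[26] P3: load  L2 | P0:I, P1:S(50), P2:I, P3:S(50) | bus: BusRd
[27] P3: store L1 := 41 | P0:I, P1:I, P2:I, P3:M(41) | bus: BusRdX,Flush
[28] P0: load  L1 | P0:S(41), P1:I, P2:I, P3:O(41) | bus: BusRd
[29] P1: load  L1 | P0:S(41), P1:S(41), P2:I, P3:O(41) | bus: BusRd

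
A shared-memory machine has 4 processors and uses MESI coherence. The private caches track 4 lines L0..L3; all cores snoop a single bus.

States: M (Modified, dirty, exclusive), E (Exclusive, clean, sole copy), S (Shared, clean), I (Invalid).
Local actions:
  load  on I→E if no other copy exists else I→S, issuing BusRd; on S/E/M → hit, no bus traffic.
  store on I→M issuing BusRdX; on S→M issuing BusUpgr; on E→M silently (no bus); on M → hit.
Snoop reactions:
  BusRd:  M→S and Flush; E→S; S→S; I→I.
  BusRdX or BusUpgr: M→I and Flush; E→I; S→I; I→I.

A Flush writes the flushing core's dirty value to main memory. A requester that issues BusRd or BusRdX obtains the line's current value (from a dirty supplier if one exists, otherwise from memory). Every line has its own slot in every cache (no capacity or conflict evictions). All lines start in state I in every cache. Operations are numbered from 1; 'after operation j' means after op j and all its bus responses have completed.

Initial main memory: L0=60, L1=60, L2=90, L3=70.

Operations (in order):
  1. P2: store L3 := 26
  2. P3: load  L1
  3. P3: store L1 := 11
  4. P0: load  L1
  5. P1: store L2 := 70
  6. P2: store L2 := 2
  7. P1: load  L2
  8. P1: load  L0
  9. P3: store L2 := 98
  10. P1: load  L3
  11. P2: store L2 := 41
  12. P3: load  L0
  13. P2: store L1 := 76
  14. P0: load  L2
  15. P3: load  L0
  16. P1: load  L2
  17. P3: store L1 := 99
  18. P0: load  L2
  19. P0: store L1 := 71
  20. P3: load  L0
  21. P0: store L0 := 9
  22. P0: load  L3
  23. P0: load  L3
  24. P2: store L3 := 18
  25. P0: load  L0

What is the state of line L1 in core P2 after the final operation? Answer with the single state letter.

state = I

1. P2: store L3 := 26  bus=[BusRdX]  L3: P0=I P1=I P2=M P3=I  mem[L3]=70
2. P3: load  L1  bus=[BusRd]  L1: P0=I P1=I P2=I P3=E  mem[L1]=60
3. P3: store L1 := 11  bus=[-]  L1: P0=I P1=I P2=I P3=M  mem[L1]=60
4. P0: load  L1  bus=[BusRd,Flush]  L1: P0=S P1=I P2=I P3=S  mem[L1]=11
5. P1: store L2 := 70  bus=[BusRdX]  L2: P0=I P1=M P2=I P3=I  mem[L2]=90
6. P2: store L2 := 2  bus=[BusRdX,Flush]  L2: P0=I P1=I P2=M P3=I  mem[L2]=70
7. P1: load  L2  bus=[BusRd,Flush]  L2: P0=I P1=S P2=S P3=I  mem[L2]=2
8. P1: load  L0  bus=[BusRd]  L0: P0=I P1=E P2=I P3=I  mem[L0]=60
9. P3: store L2 := 98  bus=[BusRdX]  L2: P0=I P1=I P2=I P3=M  mem[L2]=2
10. P1: load  L3  bus=[BusRd,Flush]  L3: P0=I P1=S P2=S P3=I  mem[L3]=26
11. P2: store L2 := 41  bus=[BusRdX,Flush]  L2: P0=I P1=I P2=M P3=I  mem[L2]=98
12. P3: load  L0  bus=[BusRd]  L0: P0=I P1=S P2=I P3=S  mem[L0]=60
13. P2: store L1 := 76  bus=[BusRdX]  L1: P0=I P1=I P2=M P3=I  mem[L1]=11
14. P0: load  L2  bus=[BusRd,Flush]  L2: P0=S P1=I P2=S P3=I  mem[L2]=41
15. P3: load  L0  bus=[-]  L0: P0=I P1=S P2=I P3=S  mem[L0]=60
16. P1: load  L2  bus=[BusRd]  L2: P0=S P1=S P2=S P3=I  mem[L2]=41
17. P3: store L1 := 99  bus=[BusRdX,Flush]  L1: P0=I P1=I P2=I P3=M  mem[L1]=76
18. P0: load  L2  bus=[-]  L2: P0=S P1=S P2=S P3=I  mem[L2]=41
19. P0: store L1 := 71  bus=[BusRdX,Flush]  L1: P0=M P1=I P2=I P3=I  mem[L1]=99
20. P3: load  L0  bus=[-]  L0: P0=I P1=S P2=I P3=S  mem[L0]=60
21. P0: store L0 := 9  bus=[BusRdX]  L0: P0=M P1=I P2=I P3=I  mem[L0]=60
22. P0: load  L3  bus=[BusRd]  L3: P0=S P1=S P2=S P3=I  mem[L3]=26
23. P0: load  L3  bus=[-]  L3: P0=S P1=S P2=S P3=I  mem[L3]=26
24. P2: store L3 := 18  bus=[BusUpgr]  L3: P0=I P1=I P2=M P3=I  mem[L3]=26
25. P0: load  L0  bus=[-]  L0: P0=M P1=I P2=I P3=I  mem[L0]=60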